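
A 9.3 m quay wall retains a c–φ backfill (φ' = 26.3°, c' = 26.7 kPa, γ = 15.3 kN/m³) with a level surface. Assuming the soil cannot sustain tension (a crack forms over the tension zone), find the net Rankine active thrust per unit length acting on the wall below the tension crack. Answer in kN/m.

40.0 kN/m

K_a = 0.3859; √K_a = 0.6212.
Tension-crack depth z_c = 2c/(γ√K_a) = 2×26.7/(15.3×0.6212) = 5.618 m.
σ_a at base = K_a γ H − 2c√K_a = 0.3859×15.3×9.3 − 2×26.7×0.6212 = 21.74 kPa.
P_a = ½ × 21.74 × (H − z_c) = 0.5×21.74×3.682 = 40.02 kN/m.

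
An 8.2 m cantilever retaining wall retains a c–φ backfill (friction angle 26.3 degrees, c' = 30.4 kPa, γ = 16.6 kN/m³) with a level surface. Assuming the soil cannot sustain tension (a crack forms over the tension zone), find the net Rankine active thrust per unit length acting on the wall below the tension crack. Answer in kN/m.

K_a = 0.3859; √K_a = 0.6212.
Tension-crack depth z_c = 2c/(γ√K_a) = 2×30.4/(16.6×0.6212) = 5.896 m.
σ_a at base = K_a γ H − 2c√K_a = 0.3859×16.6×8.2 − 2×30.4×0.6212 = 14.76 kPa.
P_a = ½ × 14.76 × (H − z_c) = 0.5×14.76×2.304 = 17.01 kN/m.

17.0 kN/m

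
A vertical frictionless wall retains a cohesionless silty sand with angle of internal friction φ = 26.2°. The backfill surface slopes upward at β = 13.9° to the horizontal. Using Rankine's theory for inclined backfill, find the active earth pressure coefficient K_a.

K_a = cos β · (cos β − √(cos²β − cos²φ)) / (cos β + √(cos²β − cos²φ)).
cos β = 0.9707, cos φ = 0.8973, √(cos²β − cos²φ) = 0.3704.
K_a = 0.9707 × (0.9707 − 0.3704)/(0.9707 + 0.3704) = 0.4345.

0.434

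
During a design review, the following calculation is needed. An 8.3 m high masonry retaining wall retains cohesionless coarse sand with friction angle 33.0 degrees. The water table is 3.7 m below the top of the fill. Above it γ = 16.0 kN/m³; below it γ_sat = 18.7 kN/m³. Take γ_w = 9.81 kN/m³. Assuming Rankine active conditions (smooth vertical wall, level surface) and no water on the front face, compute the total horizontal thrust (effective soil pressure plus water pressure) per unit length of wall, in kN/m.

K_a = tan²(45° − φ/2) = 0.2948.
γ' = 18.7 − 9.81 = 8.890 kN/m³. Depth below WT = 4.6 m.
σ'_h at WT = K_a γ d_w = 17.45 kPa; at base = 17.45 + K_a γ' × 4.6 = 29.51 kPa.
P₁ (0–3.7 m) = ½×17.45×3.7 = 32.29. P₂ (3.7–8.3 m) = ½(17.45+29.51)×4.6 = 108.0.
P_w = ½ γ_w h₂² = 0.5×9.81×4.6² = 103.8. Total = 32.29+108.0+103.8 = 244.1 kN/m.

244 kN/m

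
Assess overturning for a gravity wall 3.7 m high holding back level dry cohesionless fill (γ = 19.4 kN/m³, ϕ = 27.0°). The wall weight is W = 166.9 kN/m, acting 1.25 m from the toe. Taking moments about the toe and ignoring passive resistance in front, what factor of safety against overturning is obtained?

3.39

K_a = tan²(45° − 27.0°/2) = 0.3755.
P_a = ½K_aγH² = 0.5×0.3755×19.4×3.7² = 49.87 kN/m, acting at H/3 = 1.233 m above the base.
Overturning moment M_o = P_a × H/3 = 49.87 × 1.233 = 61.50.
Resisting moment M_r = W × 1.25 = 166.9 × 1.25 = 208.6.
FS_overturning = M_r/M_o = 208.6/61.50 = 3.392.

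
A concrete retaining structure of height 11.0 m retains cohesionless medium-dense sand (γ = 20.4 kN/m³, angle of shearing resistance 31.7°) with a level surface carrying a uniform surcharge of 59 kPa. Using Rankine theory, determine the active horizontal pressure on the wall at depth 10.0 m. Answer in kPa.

K_a = (1 − sin φ)/(1 + sin φ) = 0.3111.
σ_v = γz + q = 20.4 × 10.0 + 59 = 263.0 kPa.
σ_h = K_a σ_v = 0.3111 × 263.0 = 81.81 kPa.

81.8 kPa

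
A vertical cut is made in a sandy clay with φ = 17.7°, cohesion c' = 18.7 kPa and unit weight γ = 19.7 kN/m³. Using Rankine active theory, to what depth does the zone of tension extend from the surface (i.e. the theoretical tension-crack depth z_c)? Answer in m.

K_a = tan²(45° − 17.7°/2) = 0.5337; √K_a = 0.7306.
The active pressure is zero where K_a γ z = 2c√K_a, so z_c = 2c/(γ√K_a) = 2×18.7/(19.7×0.7306) = 2.599 m.

2.60 m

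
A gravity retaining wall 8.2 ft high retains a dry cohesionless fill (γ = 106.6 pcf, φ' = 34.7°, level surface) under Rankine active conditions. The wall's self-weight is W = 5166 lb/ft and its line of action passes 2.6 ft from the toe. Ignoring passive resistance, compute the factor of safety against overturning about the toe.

K_a = tan²(45° − 34.7°/2) = 0.2745.
P_a = ½K_aγH² = 0.5×0.2745×106.6×8.2² = 983.7 lb/ft, acting at H/3 = 2.733 ft above the base.
Overturning moment M_o = P_a × H/3 = 983.7 × 2.733 = 2689.
Resisting moment M_r = W × 2.6 = 5166 × 2.6 = 13430.
FS_overturning = M_r/M_o = 13430/2689 = 4.996.

5.00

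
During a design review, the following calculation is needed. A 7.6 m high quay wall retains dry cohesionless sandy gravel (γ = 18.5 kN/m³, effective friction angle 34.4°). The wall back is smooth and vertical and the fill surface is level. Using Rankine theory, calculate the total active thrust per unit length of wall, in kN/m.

K_a = tan²(45° − φ/2) = 0.2780.
P_a = ½ K_a γ H² = 0.5 × 0.2780 × 18.5 × 7.6² = 148.5 kN/m.

149 kN/m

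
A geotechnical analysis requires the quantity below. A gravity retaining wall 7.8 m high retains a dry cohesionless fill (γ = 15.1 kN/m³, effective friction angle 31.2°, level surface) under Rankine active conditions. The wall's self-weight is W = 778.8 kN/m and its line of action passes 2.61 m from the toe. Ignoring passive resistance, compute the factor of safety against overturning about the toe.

5.36

K_a = tan²(45° − 31.2°/2) = 0.3175.
P_a = ½K_aγH² = 0.5×0.3175×15.1×7.8² = 145.8 kN/m, acting at H/3 = 2.600 m above the base.
Overturning moment M_o = P_a × H/3 = 145.8 × 2.600 = 379.2.
Resisting moment M_r = W × 2.61 = 778.8 × 2.61 = 2033.
FS_overturning = M_r/M_o = 2033/379.2 = 5.361.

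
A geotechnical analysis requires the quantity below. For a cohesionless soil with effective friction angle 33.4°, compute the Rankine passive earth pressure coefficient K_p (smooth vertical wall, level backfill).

K_p = (1 + sin φ)/(1 − sin φ) = tan²(45° + 33.4°/2) = 3.449.

3.45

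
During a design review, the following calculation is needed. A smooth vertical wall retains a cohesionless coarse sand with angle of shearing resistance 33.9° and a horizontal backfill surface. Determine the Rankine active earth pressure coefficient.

K_a = (1 − sin φ)/(1 + sin φ) = (1 − sin 33.9°)/(1 + sin 33.9°) = 0.2839.

0.284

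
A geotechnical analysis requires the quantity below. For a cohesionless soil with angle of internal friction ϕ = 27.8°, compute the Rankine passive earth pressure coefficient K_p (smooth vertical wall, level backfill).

K_p = (1 + sin φ)/(1 − sin φ) = tan²(45° + 27.8°/2) = 2.748.

2.75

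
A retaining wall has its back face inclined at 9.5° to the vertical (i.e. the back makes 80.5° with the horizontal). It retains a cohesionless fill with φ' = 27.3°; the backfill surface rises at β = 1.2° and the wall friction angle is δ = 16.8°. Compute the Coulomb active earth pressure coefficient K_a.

K_a = sin²(α+φ) / [sin²α · sin(α−δ) · (1 + √{sin(φ+δ)sin(φ−β) / (sin(α−δ)sin(α+β))})²].
With α = 80.5°, φ = 27.3°, δ = 16.8°, β = 1.2°: K_a = 0.4125.

0.413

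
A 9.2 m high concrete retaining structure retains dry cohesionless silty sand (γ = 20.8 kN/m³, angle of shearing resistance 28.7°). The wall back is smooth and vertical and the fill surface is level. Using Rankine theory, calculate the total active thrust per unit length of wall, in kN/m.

309 kN/m

K_a = tan²(45° − φ/2) = 0.3511.
P_a = ½ K_a γ H² = 0.5 × 0.3511 × 20.8 × 9.2² = 309.1 kN/m.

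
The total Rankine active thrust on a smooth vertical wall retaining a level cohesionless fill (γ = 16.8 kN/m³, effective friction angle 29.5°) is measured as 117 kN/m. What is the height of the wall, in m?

K_a = 0.3401. P_a = ½ K_a γ H² ⇒ H = √(2P_a/(K_a γ)).
H = √(2×117/(0.3401×16.8)) = 6.400 m.

6.40 m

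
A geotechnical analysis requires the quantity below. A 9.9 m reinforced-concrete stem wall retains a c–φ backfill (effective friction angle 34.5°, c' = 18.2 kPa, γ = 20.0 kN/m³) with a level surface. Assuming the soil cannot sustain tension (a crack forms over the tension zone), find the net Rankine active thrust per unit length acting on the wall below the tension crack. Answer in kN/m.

K_a = 0.2768; √K_a = 0.5261.
Tension-crack depth z_c = 2c/(γ√K_a) = 2×18.2/(20.0×0.5261) = 3.459 m.
σ_a at base = K_a γ H − 2c√K_a = 0.2768×20.0×9.9 − 2×18.2×0.5261 = 35.66 kPa.
P_a = ½ × 35.66 × (H − z_c) = 0.5×35.66×6.441 = 114.8 kN/m.

115 kN/m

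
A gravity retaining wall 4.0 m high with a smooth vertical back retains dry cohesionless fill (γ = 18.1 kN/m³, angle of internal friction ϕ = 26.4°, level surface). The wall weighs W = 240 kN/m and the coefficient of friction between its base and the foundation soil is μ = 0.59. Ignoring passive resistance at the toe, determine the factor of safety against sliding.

K_a = tan²(45° − 26.4°/2) = 0.3844.
P_a = ½K_aγH² = 0.5×0.3844×18.1×4.0² = 55.67 kN/m, acting at H/3 = 1.333 m above the base.
FS_sliding = μW / P_a = 0.59×240 / 55.67 = 2.544.

2.54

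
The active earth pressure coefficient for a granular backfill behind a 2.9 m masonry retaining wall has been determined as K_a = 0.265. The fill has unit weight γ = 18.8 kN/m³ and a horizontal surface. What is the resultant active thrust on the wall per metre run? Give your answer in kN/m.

P = ½ K_a γ H² = 0.5 × 0.265 × 18.8 × 2.9² = 20.95 kN/m.

20.9 kN/m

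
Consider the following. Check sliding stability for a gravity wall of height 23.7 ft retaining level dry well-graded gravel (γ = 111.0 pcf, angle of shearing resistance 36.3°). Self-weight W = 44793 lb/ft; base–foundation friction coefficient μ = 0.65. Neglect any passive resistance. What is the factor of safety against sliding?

3.64

K_a = tan²(45° − 36.3°/2) = 0.2563.
P_a = ½K_aγH² = 0.5×0.2563×111.0×23.7² = 7989 lb/ft, acting at H/3 = 7.900 ft above the base.
FS_sliding = μW / P_a = 0.65×44793 / 7989 = 3.644.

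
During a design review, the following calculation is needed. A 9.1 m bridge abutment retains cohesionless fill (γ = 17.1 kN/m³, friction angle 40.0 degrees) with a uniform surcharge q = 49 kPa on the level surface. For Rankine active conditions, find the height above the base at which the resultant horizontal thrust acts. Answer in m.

3.62 m

K_a = 0.2174.
Triangular part P₁ = ½K_aγH² = 154.0 at H/3 = 3.033 m; rectangular part P₂ = K_a q H = 96.96 at H/2 = 4.550 m.
ȳ = (P₁·3.033 + P₂·4.550)/(P₁+P₂) = 3.619 m.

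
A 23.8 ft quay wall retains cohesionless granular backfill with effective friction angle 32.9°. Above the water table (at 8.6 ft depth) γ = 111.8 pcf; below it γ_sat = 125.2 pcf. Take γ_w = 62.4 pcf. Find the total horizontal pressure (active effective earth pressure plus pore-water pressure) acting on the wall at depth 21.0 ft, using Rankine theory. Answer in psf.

K_a = (1 − sin φ)/(1 + sin φ) = 0.2960.
γ' = 125.2 − 62.4 = 62.80 pcf.
Effective vertical stress at 21.0 ft: σ'_v = 111.8×8.6 + 62.80×12.4 = 1740 psf.
σ'_h = K_a σ'_v = 0.2960 × 1740 = 515.2 psf; u = γ_w × 12.4 = 773.8 psf.
Total σ_h = 515.2 + 773.8 = 1289 psf.

1290 psf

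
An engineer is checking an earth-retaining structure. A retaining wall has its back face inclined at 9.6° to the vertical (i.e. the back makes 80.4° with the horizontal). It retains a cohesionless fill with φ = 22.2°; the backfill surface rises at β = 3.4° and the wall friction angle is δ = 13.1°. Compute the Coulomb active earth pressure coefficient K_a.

K_a = sin²(α+φ) / [sin²α · sin(α−δ) · (1 + √{sin(φ+δ)sin(φ−β) / (sin(α−δ)sin(α+β))})²].
With α = 80.4°, φ = 22.2°, δ = 13.1°, β = 3.4°: K_a = 0.5047.

0.505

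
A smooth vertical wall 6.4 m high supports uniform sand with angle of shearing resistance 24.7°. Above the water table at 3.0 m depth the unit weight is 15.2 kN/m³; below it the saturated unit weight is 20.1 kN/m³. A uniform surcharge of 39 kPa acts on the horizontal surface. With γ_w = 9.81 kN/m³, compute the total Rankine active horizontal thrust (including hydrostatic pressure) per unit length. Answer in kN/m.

275 kN/m

K_a = tan²(45° − φ/2) = 0.4106.
γ' = 20.1 − 9.81 = 10.29 kN/m³. h₂ = H − d_w = 3.4 m.
σ'_h: at surface K_a·q = 16.01; at WT K_a(q+γd_w) = 34.73; at base K_a(q+γd_w+γ'h₂) = 49.10 kPa.
P₁ = ½(16.01+34.73)×3.0 = 76.12; P₂ = ½(34.73+49.10)×3.4 = 142.5; P_w = ½γ_w h₂² = 56.70.
Total = 76.12+142.5+56.70 = 275.3 kN/m.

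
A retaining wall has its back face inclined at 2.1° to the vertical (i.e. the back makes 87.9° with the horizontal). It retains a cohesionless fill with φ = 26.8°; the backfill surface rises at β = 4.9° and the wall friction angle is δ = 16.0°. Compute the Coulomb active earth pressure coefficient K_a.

K_a = sin²(α+φ) / [sin²α · sin(α−δ) · (1 + √{sin(φ+δ)sin(φ−β) / (sin(α−δ)sin(α+β))})²].
With α = 87.9°, φ = 26.8°, δ = 16.0°, β = 4.9°: K_a = 0.3780.

0.378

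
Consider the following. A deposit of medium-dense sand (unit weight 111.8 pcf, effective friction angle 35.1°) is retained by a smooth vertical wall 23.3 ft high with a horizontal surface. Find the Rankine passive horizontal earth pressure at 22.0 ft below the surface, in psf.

K_p = (1 + sin φ)/(1 − sin φ) = 3.706.
σ_h = K_p γ z = 3.706 × 111.8 × 22.0 = 9115 psf.

9120 psf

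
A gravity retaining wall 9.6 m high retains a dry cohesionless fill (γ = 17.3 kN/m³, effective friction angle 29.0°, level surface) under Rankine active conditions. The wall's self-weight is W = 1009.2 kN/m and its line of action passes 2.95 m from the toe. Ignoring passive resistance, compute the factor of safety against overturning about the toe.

K_a = tan²(45° − 29.0°/2) = 0.3470.
P_a = ½K_aγH² = 0.5×0.3470×17.3×9.6² = 276.6 kN/m, acting at H/3 = 3.200 m above the base.
Overturning moment M_o = P_a × H/3 = 276.6 × 3.200 = 885.1.
Resisting moment M_r = W × 2.95 = 1009.2 × 2.95 = 2977.
FS_overturning = M_r/M_o = 2977/885.1 = 3.364.

3.36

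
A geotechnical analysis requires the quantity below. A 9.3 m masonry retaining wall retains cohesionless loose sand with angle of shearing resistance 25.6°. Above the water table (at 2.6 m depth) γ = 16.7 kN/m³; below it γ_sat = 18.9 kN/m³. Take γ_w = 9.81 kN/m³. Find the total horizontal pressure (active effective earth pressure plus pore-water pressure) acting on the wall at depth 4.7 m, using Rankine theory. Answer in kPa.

K_a = (1 − sin φ)/(1 + sin φ) = 0.3966.
γ' = 18.9 − 9.81 = 9.090 kN/m³.
Effective vertical stress at 4.7 m: σ'_v = 16.7×2.6 + 9.090×2.10 = 62.51 kPa.
σ'_h = K_a σ'_v = 0.3966 × 62.51 = 24.79 kPa; u = γ_w × 2.10 = 20.60 kPa.
Total σ_h = 24.79 + 20.60 = 45.39 kPa.

45.4 kPa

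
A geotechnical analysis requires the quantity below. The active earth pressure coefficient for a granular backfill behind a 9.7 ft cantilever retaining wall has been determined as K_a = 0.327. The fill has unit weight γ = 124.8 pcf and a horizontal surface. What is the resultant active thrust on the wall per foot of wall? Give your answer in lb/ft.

1920 lb/ft

P = ½ K_a γ H² = 0.5 × 0.327 × 124.8 × 9.7² = 1920 lb/ft.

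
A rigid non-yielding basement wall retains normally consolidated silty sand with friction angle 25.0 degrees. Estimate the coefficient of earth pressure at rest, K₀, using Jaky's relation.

K₀ = 1 − sin φ' = 1 − sin 25.0° = 0.5774.

0.577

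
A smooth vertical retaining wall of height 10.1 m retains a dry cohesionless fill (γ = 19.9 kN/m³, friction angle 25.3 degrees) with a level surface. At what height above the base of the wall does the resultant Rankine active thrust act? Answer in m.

3.37 m

K_a = 0.4012.
The pressure distribution is triangular, so the resultant acts at H/3 above the base = 10.1/3 = 3.367 m.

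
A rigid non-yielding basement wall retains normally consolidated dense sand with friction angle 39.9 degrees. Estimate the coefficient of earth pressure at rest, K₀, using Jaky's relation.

K₀ = 1 − sin φ' = 1 − sin 39.9° = 0.3586.

0.359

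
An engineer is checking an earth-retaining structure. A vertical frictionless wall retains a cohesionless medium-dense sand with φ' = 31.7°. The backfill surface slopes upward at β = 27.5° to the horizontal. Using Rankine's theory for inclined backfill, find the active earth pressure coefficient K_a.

0.496

K_a = cos β · (cos β − √(cos²β − cos²φ)) / (cos β + √(cos²β − cos²φ)).
cos β = 0.8870, cos φ = 0.8508, √(cos²β − cos²φ) = 0.2508.
K_a = 0.8870 × (0.8870 − 0.2508)/(0.8870 + 0.2508) = 0.4960.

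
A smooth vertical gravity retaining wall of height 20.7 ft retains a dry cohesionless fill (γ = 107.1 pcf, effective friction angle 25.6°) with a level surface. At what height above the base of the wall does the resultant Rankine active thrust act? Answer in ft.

K_a = 0.3966.
The pressure distribution is triangular, so the resultant acts at H/3 above the base = 20.7/3 = 6.900 ft.

6.90 ft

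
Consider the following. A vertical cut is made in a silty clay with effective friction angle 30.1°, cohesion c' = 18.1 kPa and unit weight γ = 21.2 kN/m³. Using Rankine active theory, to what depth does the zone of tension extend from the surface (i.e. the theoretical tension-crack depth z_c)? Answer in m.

2.96 m

K_a = tan²(45° − 30.1°/2) = 0.3320; √K_a = 0.5762.
The active pressure is zero where K_a γ z = 2c√K_a, so z_c = 2c/(γ√K_a) = 2×18.1/(21.2×0.5762) = 2.964 m.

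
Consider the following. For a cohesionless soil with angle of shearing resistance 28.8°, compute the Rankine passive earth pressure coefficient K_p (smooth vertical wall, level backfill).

2.86

K_p = (1 + sin φ)/(1 − sin φ) = tan²(45° + 28.8°/2) = 2.859.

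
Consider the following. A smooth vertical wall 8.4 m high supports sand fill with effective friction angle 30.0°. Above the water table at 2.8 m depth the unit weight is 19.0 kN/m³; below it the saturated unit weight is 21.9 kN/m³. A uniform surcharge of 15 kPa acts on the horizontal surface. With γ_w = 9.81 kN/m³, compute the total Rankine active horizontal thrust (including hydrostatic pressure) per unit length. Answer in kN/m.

K_a = tan²(45° − φ/2) = 0.3333.
γ' = 21.9 − 9.81 = 12.09 kN/m³. h₂ = H − d_w = 5.6 m.
σ'_h: at surface K_a·q = 5.000; at WT K_a(q+γd_w) = 22.73; at base K_a(q+γd_w+γ'h₂) = 45.30 kPa.
P₁ = ½(5.000+22.73)×2.8 = 38.83; P₂ = ½(22.73+45.30)×5.6 = 190.5; P_w = ½γ_w h₂² = 153.8.
Total = 38.83+190.5+153.8 = 383.1 kN/m.

383 kN/m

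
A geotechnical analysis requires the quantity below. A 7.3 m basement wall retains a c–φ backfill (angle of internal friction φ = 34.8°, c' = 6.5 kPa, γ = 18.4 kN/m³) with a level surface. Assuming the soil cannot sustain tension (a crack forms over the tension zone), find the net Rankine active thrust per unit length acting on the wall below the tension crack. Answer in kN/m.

89.0 kN/m

K_a = 0.2733; √K_a = 0.5228.
Tension-crack depth z_c = 2c/(γ√K_a) = 2×6.5/(18.4×0.5228) = 1.351 m.
σ_a at base = K_a γ H − 2c√K_a = 0.2733×18.4×7.3 − 2×6.5×0.5228 = 29.91 kPa.
P_a = ½ × 29.91 × (H − z_c) = 0.5×29.91×5.949 = 88.97 kN/m.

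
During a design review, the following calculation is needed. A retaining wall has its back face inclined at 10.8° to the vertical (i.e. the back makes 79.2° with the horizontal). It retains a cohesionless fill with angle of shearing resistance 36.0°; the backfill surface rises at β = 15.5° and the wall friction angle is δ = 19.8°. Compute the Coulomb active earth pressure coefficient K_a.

0.394

K_a = sin²(α+φ) / [sin²α · sin(α−δ) · (1 + √{sin(φ+δ)sin(φ−β) / (sin(α−δ)sin(α+β))})²].
With α = 79.2°, φ = 36.0°, δ = 19.8°, β = 15.5°: K_a = 0.3943.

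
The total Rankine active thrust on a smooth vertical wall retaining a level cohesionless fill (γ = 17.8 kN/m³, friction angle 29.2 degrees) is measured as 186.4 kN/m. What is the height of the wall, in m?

K_a = 0.3442. P_a = ½ K_a γ H² ⇒ H = √(2P_a/(K_a γ)).
H = √(2×186.4/(0.3442×17.8)) = 7.800 m.

7.80 m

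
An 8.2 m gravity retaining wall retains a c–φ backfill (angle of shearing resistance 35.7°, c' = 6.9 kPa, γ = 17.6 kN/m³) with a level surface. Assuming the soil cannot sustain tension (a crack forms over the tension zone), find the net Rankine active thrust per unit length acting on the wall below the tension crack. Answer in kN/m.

103 kN/m

K_a = 0.2630; √K_a = 0.5128.
Tension-crack depth z_c = 2c/(γ√K_a) = 2×6.9/(17.6×0.5128) = 1.529 m.
σ_a at base = K_a γ H − 2c√K_a = 0.2630×17.6×8.2 − 2×6.9×0.5128 = 30.88 kPa.
P_a = ½ × 30.88 × (H − z_c) = 0.5×30.88×6.671 = 103.0 kN/m.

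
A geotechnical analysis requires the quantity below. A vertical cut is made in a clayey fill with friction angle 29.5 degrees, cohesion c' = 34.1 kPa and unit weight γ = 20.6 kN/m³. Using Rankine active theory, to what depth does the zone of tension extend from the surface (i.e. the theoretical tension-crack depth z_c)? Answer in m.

K_a = tan²(45° − 29.5°/2) = 0.3401; √K_a = 0.5832.
The active pressure is zero where K_a γ z = 2c√K_a, so z_c = 2c/(γ√K_a) = 2×34.1/(20.6×0.5832) = 5.677 m.

5.68 m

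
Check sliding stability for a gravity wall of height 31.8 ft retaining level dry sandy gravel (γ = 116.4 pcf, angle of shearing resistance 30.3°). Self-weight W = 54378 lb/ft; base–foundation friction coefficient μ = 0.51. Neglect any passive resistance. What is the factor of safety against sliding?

K_a = tan²(45° − 30.3°/2) = 0.3293.
P_a = ½K_aγH² = 0.5×0.3293×116.4×31.8² = 19380 lb/ft, acting at H/3 = 10.60 ft above the base.
FS_sliding = μW / P_a = 0.51×54378 / 19380 = 1.431.

1.43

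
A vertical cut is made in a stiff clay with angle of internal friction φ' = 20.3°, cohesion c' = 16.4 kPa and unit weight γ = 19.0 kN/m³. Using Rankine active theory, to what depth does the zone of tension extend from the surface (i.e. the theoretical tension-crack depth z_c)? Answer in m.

2.48 m

K_a = tan²(45° − 20.3°/2) = 0.4849; √K_a = 0.6963.
The active pressure is zero where K_a γ z = 2c√K_a, so z_c = 2c/(γ√K_a) = 2×16.4/(19.0×0.6963) = 2.479 m.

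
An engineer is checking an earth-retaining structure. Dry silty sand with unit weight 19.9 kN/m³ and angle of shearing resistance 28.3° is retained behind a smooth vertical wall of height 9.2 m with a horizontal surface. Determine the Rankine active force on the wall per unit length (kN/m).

K_a = tan²(45° − φ/2) = 0.3568.
P_a = ½ K_a γ H² = 0.5 × 0.3568 × 19.9 × 9.2² = 300.5 kN/m.

300 kN/m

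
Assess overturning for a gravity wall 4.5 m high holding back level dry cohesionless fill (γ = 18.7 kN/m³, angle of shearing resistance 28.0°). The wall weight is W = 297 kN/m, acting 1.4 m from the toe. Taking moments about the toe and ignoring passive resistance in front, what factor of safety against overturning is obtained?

4.06

K_a = tan²(45° − 28.0°/2) = 0.3610.
P_a = ½K_aγH² = 0.5×0.3610×18.7×4.5² = 68.36 kN/m, acting at H/3 = 1.500 m above the base.
Overturning moment M_o = P_a × H/3 = 68.36 × 1.500 = 102.5.
Resisting moment M_r = W × 1.4 = 297 × 1.4 = 415.8.
FS_overturning = M_r/M_o = 415.8/102.5 = 4.055.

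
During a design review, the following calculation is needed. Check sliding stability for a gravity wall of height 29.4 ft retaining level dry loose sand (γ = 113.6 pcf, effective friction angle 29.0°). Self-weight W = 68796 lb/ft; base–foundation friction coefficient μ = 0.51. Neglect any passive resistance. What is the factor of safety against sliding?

2.06

K_a = tan²(45° − 29.0°/2) = 0.3470.
P_a = ½K_aγH² = 0.5×0.3470×113.6×29.4² = 17030 lb/ft, acting at H/3 = 9.800 ft above the base.
FS_sliding = μW / P_a = 0.51×68796 / 17030 = 2.060.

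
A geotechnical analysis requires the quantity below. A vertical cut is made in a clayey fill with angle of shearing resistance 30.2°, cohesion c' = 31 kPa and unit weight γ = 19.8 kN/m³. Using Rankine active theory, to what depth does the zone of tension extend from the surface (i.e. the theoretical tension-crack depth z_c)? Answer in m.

K_a = tan²(45° − 30.2°/2) = 0.3307; √K_a = 0.5750.
The active pressure is zero where K_a γ z = 2c√K_a, so z_c = 2c/(γ√K_a) = 2×31/(19.8×0.5750) = 5.446 m.

5.45 m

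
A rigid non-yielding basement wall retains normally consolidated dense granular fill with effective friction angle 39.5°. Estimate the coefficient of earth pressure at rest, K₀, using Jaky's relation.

K₀ = 1 − sin φ' = 1 − sin 39.5° = 0.3639.

0.364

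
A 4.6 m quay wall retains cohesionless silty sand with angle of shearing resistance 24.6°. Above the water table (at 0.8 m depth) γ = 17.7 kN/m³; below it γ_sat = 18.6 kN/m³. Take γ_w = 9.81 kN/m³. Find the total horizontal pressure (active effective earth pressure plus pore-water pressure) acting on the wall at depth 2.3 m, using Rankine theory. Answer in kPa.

K_a = (1 − sin φ)/(1 + sin φ) = 0.4121.
γ' = 18.6 − 9.81 = 8.790 kN/m³.
Effective vertical stress at 2.3 m: σ'_v = 17.7×0.8 + 8.790×1.50 = 27.34 kPa.
σ'_h = K_a σ'_v = 0.4121 × 27.34 = 11.27 kPa; u = γ_w × 1.50 = 14.71 kPa.
Total σ_h = 11.27 + 14.71 = 25.99 kPa.

26.0 kPa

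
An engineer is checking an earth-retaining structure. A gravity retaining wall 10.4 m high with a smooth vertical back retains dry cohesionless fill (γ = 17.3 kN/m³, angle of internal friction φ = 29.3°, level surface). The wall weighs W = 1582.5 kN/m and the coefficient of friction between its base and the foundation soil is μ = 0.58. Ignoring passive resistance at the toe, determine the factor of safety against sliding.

K_a = tan²(45° − 29.3°/2) = 0.3428.
P_a = ½K_aγH² = 0.5×0.3428×17.3×10.4² = 320.8 kN/m, acting at H/3 = 3.467 m above the base.
FS_sliding = μW / P_a = 0.58×1582.5 / 320.8 = 2.862.

2.86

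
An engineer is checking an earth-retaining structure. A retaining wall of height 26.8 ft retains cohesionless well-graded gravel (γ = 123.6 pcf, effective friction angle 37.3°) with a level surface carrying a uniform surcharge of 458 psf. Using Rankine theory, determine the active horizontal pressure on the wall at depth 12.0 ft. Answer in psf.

476 psf

K_a = (1 − sin φ)/(1 + sin φ) = 0.2453.
σ_v = γz + q = 123.6 × 12.0 + 458 = 1941 psf.
σ_h = K_a σ_v = 0.2453 × 1941 = 476.3 psf.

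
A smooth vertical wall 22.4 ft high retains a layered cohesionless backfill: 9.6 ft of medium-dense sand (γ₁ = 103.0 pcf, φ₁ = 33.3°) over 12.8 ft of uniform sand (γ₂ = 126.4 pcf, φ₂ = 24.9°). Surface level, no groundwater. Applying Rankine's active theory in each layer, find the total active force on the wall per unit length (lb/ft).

K_a1 = tan²(45°−33.3°/2) = 0.2911; K_a2 = tan²(45°−24.9°/2) = 0.4074.
Layer 1: σ at base = K_a1 γ₁ h₁ = 287.9 psf; P₁ = ½×287.9×9.6 = 1382.
Layer 2: σ_v at top = γ₁h₁ = 988.8; σ_h top = K_a2×988.8 = 402.9; σ_h base = K_a2×(988.8+126.4×12.8) = 1062.
P₂ = ½(402.9+1062)×12.8 = 9375. Total P_a = 1382+9375 = 10760 lb/ft.

10800 lb/ft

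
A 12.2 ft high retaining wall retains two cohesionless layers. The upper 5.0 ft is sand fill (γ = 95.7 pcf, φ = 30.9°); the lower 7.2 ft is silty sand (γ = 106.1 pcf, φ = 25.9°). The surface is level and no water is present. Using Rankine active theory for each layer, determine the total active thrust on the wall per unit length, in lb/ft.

2810 lb/ft

K_a1 = tan²(45°−30.9°/2) = 0.3214; K_a2 = tan²(45°−25.9°/2) = 0.3920.
Layer 1: σ at base = K_a1 γ₁ h₁ = 153.8 psf; P₁ = ½×153.8×5.0 = 384.5.
Layer 2: σ_v at top = γ₁h₁ = 478.5; σ_h top = K_a2×478.5 = 187.6; σ_h base = K_a2×(478.5+106.1×7.2) = 487.0.
P₂ = ½(187.6+487.0)×7.2 = 2428. Total P_a = 384.5+2428 = 2813 lb/ft.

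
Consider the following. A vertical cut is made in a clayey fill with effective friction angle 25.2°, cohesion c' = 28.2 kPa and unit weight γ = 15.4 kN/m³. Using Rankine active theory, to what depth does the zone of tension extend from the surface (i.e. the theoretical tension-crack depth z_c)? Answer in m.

K_a = tan²(45° − 25.2°/2) = 0.4027; √K_a = 0.6346.
The active pressure is zero where K_a γ z = 2c√K_a, so z_c = 2c/(γ√K_a) = 2×28.2/(15.4×0.6346) = 5.771 m.

5.77 m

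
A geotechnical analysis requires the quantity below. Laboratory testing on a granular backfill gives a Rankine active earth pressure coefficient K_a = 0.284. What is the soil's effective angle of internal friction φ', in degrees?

K_a = tan²(45° − φ/2) ⇒ 45° − φ/2 = arctan(√0.284) = 28.05°.
φ = 2(45° − 28.05°) = 33.89°.

33.9°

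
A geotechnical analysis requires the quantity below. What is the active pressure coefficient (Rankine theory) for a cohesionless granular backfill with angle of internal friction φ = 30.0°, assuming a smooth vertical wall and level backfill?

0.333

K_a = tan²(45° − φ/2) = tan²(30.00°) = 0.3333.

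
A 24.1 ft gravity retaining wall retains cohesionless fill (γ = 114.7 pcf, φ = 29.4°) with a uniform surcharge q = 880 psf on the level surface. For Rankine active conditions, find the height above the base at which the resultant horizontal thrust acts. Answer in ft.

K_a = 0.3415.
Triangular part P₁ = ½K_aγH² = 11370 at H/3 = 8.033 ft; rectangular part P₂ = K_a q H = 7242 at H/2 = 12.05 ft.
ȳ = (P₁·8.033 + P₂·12.05)/(P₁+P₂) = 9.596 ft.

9.60 ft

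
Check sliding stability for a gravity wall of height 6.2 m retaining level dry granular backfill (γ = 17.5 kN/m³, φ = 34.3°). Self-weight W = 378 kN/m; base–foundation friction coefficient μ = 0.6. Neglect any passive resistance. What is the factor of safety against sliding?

K_a = tan²(45° − 34.3°/2) = 0.2792.
P_a = ½K_aγH² = 0.5×0.2792×17.5×6.2² = 93.90 kN/m, acting at H/3 = 2.067 m above the base.
FS_sliding = μW / P_a = 0.6×378 / 93.90 = 2.415.

2.42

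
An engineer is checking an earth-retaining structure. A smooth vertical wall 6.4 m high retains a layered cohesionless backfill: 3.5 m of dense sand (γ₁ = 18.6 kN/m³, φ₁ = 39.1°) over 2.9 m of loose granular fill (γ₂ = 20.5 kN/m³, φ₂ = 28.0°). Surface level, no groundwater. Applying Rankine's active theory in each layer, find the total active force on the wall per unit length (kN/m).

K_a1 = tan²(45°−39.1°/2) = 0.2265; K_a2 = tan²(45°−28.0°/2) = 0.3610.
Layer 1: σ at base = K_a1 γ₁ h₁ = 14.74 kPa; P₁ = ½×14.74×3.5 = 25.80.
Layer 2: σ_v at top = γ₁h₁ = 65.10; σ_h top = K_a2×65.10 = 23.50; σ_h base = K_a2×(65.10+20.5×2.9) = 44.97.
P₂ = ½(23.50+44.97)×2.9 = 99.28. Total P_a = 25.80+99.28 = 125.1 kN/m.

125 kN/m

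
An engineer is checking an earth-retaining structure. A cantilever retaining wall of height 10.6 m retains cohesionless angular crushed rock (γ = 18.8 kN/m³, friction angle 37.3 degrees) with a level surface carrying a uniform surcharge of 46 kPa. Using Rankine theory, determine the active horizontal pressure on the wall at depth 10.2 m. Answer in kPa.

58.3 kPa

K_a = (1 − sin φ)/(1 + sin φ) = 0.2453.
σ_v = γz + q = 18.8 × 10.2 + 46 = 237.8 kPa.
σ_h = K_a σ_v = 0.2453 × 237.8 = 58.33 kPa.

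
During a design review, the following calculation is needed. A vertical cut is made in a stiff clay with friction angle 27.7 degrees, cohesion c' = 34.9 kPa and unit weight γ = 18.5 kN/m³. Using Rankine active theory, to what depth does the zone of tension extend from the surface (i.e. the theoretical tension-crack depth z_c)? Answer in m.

6.24 m

K_a = tan²(45° − 27.7°/2) = 0.3653; √K_a = 0.6044.
The active pressure is zero where K_a γ z = 2c√K_a, so z_c = 2c/(γ√K_a) = 2×34.9/(18.5×0.6044) = 6.242 m.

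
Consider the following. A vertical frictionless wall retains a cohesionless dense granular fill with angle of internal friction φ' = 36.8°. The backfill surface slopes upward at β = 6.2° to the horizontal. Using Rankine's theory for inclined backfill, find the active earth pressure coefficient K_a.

K_a = cos β · (cos β − √(cos²β − cos²φ)) / (cos β + √(cos²β − cos²φ)).
cos β = 0.9942, cos φ = 0.8007, √(cos²β − cos²φ) = 0.5892.
K_a = 0.9942 × (0.9942 − 0.5892)/(0.9942 + 0.5892) = 0.2543.

0.254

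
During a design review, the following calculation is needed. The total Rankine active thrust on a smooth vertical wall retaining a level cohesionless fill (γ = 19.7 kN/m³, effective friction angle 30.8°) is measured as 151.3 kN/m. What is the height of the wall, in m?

6.90 m

K_a = 0.3227. P_a = ½ K_a γ H² ⇒ H = √(2P_a/(K_a γ)).
H = √(2×151.3/(0.3227×19.7)) = 6.899 m.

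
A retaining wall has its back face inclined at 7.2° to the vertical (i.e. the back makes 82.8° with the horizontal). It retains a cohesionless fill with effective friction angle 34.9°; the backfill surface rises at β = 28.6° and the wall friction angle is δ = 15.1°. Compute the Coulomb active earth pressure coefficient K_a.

0.500

K_a = sin²(α+φ) / [sin²α · sin(α−δ) · (1 + √{sin(φ+δ)sin(φ−β) / (sin(α−δ)sin(α+β))})²].
With α = 82.8°, φ = 34.9°, δ = 15.1°, β = 28.6°: K_a = 0.4998.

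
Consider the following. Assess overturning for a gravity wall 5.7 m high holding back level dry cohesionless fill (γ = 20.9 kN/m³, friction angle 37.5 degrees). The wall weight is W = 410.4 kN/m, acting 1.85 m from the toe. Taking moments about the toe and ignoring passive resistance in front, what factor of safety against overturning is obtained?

4.84

K_a = tan²(45° − 37.5°/2) = 0.2432.
P_a = ½K_aγH² = 0.5×0.2432×20.9×5.7² = 82.57 kN/m, acting at H/3 = 1.900 m above the base.
Overturning moment M_o = P_a × H/3 = 82.57 × 1.900 = 156.9.
Resisting moment M_r = W × 1.85 = 410.4 × 1.85 = 759.2.
FS_overturning = M_r/M_o = 759.2/156.9 = 4.840.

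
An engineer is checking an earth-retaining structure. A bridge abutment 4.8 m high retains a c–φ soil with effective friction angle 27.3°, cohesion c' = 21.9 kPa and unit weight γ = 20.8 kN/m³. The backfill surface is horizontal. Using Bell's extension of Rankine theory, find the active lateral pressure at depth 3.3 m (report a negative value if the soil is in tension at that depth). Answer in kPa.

K_a = (1 − sin φ)/(1 + sin φ) = 0.3711.
σ_a = K_a γ z − 2c√K_a = 0.3711×20.8×3.3 − 2×21.9×0.6092 = -1.209 kPa.

-1.21 kPa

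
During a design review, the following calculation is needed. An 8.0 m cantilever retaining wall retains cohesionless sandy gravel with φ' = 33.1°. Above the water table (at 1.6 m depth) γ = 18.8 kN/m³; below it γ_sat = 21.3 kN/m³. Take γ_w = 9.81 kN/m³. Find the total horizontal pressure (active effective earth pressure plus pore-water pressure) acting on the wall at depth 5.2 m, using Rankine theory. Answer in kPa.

56.3 kPa

K_a = (1 − sin φ)/(1 + sin φ) = 0.2936.
γ' = 21.3 − 9.81 = 11.49 kN/m³.
Effective vertical stress at 5.2 m: σ'_v = 18.8×1.6 + 11.49×3.60 = 71.44 kPa.
σ'_h = K_a σ'_v = 0.2936 × 71.44 = 20.97 kPa; u = γ_w × 3.60 = 35.32 kPa.
Total σ_h = 20.97 + 35.32 = 56.29 kPa.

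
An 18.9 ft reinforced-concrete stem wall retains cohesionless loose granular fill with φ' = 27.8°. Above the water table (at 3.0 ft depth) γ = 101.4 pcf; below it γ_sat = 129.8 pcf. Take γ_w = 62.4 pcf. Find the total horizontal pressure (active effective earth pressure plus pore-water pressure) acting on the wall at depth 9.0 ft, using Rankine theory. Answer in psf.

K_a = (1 − sin φ)/(1 + sin φ) = 0.3639.
γ' = 129.8 − 62.4 = 67.40 pcf.
Effective vertical stress at 9.0 ft: σ'_v = 101.4×3.0 + 67.40×6.00 = 708.6 psf.
σ'_h = K_a σ'_v = 0.3639 × 708.6 = 257.9 psf; u = γ_w × 6.00 = 374.4 psf.
Total σ_h = 257.9 + 374.4 = 632.3 psf.

632 psf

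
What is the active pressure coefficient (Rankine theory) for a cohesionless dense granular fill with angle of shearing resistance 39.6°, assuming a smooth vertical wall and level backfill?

K_a = (1 − sin φ)/(1 + sin φ) = (1 − sin 39.6°)/(1 + sin 39.6°) = 0.2214.

0.221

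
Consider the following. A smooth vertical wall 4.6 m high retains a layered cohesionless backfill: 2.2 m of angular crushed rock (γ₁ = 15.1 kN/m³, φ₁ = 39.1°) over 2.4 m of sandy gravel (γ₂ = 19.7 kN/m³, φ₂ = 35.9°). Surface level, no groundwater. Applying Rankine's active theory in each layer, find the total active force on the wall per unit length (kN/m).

43.9 kN/m

K_a1 = tan²(45°−39.1°/2) = 0.2265; K_a2 = tan²(45°−35.9°/2) = 0.2607.
Layer 1: σ at base = K_a1 γ₁ h₁ = 7.524 kPa; P₁ = ½×7.524×2.2 = 8.276.
Layer 2: σ_v at top = γ₁h₁ = 33.22; σ_h top = K_a2×33.22 = 8.662; σ_h base = K_a2×(33.22+19.7×2.4) = 20.99.
P₂ = ½(8.662+20.99)×2.4 = 35.58. Total P_a = 8.276+35.58 = 43.86 kN/m.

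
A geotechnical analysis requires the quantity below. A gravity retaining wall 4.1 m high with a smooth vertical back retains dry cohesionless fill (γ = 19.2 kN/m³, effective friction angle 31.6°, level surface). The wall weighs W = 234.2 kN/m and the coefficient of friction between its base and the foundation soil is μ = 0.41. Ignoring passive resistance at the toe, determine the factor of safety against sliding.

1.90

K_a = tan²(45° − 31.6°/2) = 0.3123.
P_a = ½K_aγH² = 0.5×0.3123×19.2×4.1² = 50.41 kN/m, acting at H/3 = 1.367 m above the base.
FS_sliding = μW / P_a = 0.41×234.2 / 50.41 = 1.905.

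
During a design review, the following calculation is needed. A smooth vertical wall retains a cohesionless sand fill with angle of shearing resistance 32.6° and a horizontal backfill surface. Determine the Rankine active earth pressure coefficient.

K_a = (1 − sin φ)/(1 + sin φ) = (1 − sin 32.6°)/(1 + sin 32.6°) = 0.2997.

0.300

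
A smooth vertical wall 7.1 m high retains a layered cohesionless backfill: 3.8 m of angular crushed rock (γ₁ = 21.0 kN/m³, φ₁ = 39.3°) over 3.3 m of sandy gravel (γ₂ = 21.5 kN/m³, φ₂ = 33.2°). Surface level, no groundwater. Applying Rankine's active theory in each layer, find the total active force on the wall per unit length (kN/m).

145 kN/m

K_a1 = tan²(45°−39.3°/2) = 0.2245; K_a2 = tan²(45°−33.2°/2) = 0.2924.
Layer 1: σ at base = K_a1 γ₁ h₁ = 17.91 kPa; P₁ = ½×17.91×3.8 = 34.03.
Layer 2: σ_v at top = γ₁h₁ = 79.80; σ_h top = K_a2×79.80 = 23.33; σ_h base = K_a2×(79.80+21.5×3.3) = 44.07.
P₂ = ½(23.33+44.07)×3.3 = 111.2. Total P_a = 34.03+111.2 = 145.2 kN/m.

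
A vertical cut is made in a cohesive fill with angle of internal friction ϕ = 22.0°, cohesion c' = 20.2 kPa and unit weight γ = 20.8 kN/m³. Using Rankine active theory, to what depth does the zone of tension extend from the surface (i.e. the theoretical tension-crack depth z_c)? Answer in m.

2.88 m

K_a = tan²(45° − 22.0°/2) = 0.4550; √K_a = 0.6745.
The active pressure is zero where K_a γ z = 2c√K_a, so z_c = 2c/(γ√K_a) = 2×20.2/(20.8×0.6745) = 2.880 m.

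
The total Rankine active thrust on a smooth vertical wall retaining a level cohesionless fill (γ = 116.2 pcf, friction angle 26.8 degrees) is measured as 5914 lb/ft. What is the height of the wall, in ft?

K_a = 0.3785. P_a = ½ K_a γ H² ⇒ H = √(2P_a/(K_a γ)).
H = √(2×5914/(0.3785×116.2)) = 16.40 ft.

16.4 ft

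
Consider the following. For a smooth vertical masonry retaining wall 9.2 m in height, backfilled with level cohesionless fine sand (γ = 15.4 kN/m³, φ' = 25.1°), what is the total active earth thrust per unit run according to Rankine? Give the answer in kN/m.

263 kN/m

K_a = tan²(45° − φ/2) = 0.4043.
P_a = ½ K_a γ H² = 0.5 × 0.4043 × 15.4 × 9.2² = 263.5 kN/m.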